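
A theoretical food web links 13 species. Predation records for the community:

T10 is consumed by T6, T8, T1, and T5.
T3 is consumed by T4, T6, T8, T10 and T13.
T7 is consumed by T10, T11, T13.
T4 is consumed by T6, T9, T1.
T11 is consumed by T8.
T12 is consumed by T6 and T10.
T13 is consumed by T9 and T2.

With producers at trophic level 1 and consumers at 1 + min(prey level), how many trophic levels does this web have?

3

Producers (level 1): T7, T3, T12.
Following each consumer down to its lowest-level prey: T7 → T13 → T2 (levels 1 through 3).
All prey of T2 (T13 2) are at level 2 or above, so T2 is at level 1 + 2 = 3.
Every consumer has at least one prey at level 2 or below, so none exceeds level 3.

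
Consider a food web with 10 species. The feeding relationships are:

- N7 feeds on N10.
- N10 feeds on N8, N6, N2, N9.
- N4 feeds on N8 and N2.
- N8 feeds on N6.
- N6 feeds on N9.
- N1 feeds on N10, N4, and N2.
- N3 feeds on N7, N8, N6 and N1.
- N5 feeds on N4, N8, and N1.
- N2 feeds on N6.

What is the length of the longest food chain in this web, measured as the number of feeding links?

5 links

One longest chain: N9 → N6 → N8 → N4 → N1 → N3.
It has 6 species and 5 links.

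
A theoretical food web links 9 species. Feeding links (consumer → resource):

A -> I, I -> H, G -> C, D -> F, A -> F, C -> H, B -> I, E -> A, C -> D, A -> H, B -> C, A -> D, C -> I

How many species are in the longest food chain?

One longest chain: H → I → C → B.
It has 4 species and 3 links.

4 species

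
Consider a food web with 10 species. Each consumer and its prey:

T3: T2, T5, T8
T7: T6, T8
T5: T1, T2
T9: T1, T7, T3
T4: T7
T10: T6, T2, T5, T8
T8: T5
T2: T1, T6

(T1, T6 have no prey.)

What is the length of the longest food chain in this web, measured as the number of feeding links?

One longest chain: T1 → T2 → T5 → T8 → T7 → T4.
It has 6 species and 5 links.

5 links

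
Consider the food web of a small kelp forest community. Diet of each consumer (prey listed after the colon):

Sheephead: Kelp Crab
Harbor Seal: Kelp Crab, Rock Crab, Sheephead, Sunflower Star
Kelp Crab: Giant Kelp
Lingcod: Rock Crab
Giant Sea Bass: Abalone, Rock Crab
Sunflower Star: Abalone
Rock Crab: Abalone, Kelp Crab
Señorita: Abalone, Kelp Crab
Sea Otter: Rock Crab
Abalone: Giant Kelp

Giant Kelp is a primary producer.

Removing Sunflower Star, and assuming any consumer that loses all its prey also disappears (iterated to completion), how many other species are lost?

0

Remove Sunflower Star.
Every predator of it retains at least one other prey: Harbor Seal still has Kelp Crab, Rock Crab, Sheephead.
No consumer loses all prey, so no secondary extinctions occur.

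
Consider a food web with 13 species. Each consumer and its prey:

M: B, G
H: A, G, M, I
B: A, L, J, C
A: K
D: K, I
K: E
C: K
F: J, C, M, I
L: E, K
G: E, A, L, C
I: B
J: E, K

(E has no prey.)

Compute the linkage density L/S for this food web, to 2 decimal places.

There are L = 28 links among S = 13 species.
L/S = 28/13 = 2.1538 ≈ 2.15.

L/S = 2.15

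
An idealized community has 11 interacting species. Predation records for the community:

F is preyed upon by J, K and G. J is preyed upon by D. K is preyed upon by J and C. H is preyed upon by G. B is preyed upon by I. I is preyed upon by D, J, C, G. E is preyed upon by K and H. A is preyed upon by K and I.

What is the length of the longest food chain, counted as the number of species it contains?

One longest chain: B → I → J → D.
It has 4 species and 3 links.

4 species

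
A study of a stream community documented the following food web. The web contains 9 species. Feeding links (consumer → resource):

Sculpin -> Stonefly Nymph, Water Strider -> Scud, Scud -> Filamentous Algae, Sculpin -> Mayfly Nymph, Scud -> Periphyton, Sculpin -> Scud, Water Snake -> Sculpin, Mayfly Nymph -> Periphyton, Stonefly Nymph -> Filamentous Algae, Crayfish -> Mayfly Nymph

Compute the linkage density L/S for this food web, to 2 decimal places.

There are L = 10 links among S = 9 species.
L/S = 10/9 = 1.1111 ≈ 1.11.

L/S = 1.11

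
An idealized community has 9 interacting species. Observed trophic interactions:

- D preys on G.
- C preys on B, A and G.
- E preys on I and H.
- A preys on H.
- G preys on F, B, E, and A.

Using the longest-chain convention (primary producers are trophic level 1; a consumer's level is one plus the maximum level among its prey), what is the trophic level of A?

H is a producer → level 1.
A eats H → level 2.

Trophic level 2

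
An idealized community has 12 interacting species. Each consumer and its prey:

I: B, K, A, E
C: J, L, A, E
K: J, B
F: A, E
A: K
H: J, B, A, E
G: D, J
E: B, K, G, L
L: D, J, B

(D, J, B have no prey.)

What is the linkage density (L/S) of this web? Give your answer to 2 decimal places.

There are L = 26 links among S = 12 species.
L/S = 26/12 = 2.1667 ≈ 2.17.

L/S = 2.17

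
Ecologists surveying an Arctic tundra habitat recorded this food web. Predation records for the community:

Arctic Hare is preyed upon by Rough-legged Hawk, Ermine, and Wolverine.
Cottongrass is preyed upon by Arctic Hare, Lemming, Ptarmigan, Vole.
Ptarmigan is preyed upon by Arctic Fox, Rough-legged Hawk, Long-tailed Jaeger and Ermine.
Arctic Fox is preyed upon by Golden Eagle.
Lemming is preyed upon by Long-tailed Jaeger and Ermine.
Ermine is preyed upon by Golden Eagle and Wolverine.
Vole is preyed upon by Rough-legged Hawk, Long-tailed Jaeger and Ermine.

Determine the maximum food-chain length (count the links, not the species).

3 links

One longest chain: Cottongrass → Lemming → Ermine → Wolverine.
It has 4 species and 3 links.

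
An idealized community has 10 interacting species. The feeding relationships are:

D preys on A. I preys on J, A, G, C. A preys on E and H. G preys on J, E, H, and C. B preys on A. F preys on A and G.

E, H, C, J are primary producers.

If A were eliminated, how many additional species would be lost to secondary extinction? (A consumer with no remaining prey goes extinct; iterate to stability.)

2

Remove A.
Round 1: D (all prey gone), B (all prey gone) → extinct.
No further losses. Total secondary extinctions: 2.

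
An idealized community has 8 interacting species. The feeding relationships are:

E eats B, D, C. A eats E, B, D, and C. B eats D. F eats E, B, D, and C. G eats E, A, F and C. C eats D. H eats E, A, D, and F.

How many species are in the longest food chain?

One longest chain: D → B → E → A → G.
It has 5 species and 4 links.

5 species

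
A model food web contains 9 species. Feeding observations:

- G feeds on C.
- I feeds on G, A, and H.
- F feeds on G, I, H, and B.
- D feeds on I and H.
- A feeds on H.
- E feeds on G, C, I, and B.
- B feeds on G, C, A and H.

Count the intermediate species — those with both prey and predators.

4

Intermediate species (has both prey and predators): A, G, B, I.
Count: 4.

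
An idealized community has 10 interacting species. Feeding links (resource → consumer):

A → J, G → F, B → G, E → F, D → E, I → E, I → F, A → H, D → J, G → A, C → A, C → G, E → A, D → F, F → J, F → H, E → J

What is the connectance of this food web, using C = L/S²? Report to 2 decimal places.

The web has S = 10 species and L = 17 feeding links.
C = L / S² = 17 / 100 = 0.1700 ≈ 0.17.

C = 0.17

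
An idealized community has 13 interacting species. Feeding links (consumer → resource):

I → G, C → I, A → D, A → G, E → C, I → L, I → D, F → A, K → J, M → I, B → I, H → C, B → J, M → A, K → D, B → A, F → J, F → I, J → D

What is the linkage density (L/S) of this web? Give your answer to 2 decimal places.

There are L = 19 links among S = 13 species.
L/S = 19/13 = 1.4615 ≈ 1.46.

L/S = 1.46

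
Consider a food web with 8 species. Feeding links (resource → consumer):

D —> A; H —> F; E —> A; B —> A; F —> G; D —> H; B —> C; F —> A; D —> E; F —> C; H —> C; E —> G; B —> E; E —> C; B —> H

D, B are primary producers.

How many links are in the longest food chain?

One longest chain: D → H → F → C.
It has 4 species and 3 links.

3 links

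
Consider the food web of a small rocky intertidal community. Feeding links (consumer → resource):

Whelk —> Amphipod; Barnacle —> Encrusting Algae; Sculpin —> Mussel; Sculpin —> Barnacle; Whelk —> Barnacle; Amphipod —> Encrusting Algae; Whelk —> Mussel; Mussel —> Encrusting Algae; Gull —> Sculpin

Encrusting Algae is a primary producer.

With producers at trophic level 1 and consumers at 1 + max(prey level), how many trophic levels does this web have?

Producers (level 1): Encrusting Algae.
Encrusting Algae → Barnacle → Sculpin → Gull gives Gull level 4.
No species has a prey at level 4, so no species reaches level 5.

4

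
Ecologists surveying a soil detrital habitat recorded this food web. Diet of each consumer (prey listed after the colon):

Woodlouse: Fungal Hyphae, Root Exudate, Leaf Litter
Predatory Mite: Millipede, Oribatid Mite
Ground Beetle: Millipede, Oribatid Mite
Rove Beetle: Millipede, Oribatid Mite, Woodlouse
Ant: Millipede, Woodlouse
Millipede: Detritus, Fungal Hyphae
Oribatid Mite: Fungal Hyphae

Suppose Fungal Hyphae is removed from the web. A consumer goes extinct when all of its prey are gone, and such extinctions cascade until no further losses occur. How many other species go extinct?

Remove Fungal Hyphae.
Round 1: Oribatid Mite (all prey gone) → extinct.
No further losses. Total secondary extinctions: 1.

1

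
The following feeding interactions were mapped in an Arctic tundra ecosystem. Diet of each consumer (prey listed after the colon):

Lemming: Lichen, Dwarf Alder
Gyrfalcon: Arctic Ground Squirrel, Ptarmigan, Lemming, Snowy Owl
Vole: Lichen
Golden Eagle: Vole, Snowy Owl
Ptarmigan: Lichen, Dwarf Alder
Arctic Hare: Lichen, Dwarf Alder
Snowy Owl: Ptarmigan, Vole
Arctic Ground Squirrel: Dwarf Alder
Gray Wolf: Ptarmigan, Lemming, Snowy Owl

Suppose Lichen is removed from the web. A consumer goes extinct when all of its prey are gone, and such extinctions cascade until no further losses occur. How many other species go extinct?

1

Remove Lichen.
Round 1: Vole (all prey gone) → extinct.
No further losses. Total secondary extinctions: 1.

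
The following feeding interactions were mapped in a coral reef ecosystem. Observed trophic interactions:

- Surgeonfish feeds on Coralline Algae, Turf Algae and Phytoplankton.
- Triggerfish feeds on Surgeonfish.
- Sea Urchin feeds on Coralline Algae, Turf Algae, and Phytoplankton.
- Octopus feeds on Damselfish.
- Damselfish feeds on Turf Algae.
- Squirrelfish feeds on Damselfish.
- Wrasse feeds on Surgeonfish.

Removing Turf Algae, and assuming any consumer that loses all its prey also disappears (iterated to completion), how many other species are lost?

3

Remove Turf Algae.
Round 1: Damselfish (all prey gone) → extinct.
Round 2: Squirrelfish (all prey gone), Octopus (all prey gone) → extinct.
No further losses. Total secondary extinctions: 3.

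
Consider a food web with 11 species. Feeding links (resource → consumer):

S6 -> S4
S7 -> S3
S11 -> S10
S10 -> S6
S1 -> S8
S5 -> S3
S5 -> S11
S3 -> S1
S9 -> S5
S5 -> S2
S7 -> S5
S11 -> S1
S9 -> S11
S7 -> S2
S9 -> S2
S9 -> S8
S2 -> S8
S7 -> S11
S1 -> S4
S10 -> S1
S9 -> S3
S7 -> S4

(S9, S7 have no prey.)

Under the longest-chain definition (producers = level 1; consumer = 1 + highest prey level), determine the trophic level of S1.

S9 is a producer → level 1.
S5 eats S9 (level 1); other prey at levels: S7 1 → level 2.
S11 eats S5 (level 2); other prey at levels: S9 1, S7 1 → level 3.
S10 eats S11 → level 4.
S1 eats S10 (level 4); other prey at levels: S3 3, S11 3 → level 5.

Trophic level 5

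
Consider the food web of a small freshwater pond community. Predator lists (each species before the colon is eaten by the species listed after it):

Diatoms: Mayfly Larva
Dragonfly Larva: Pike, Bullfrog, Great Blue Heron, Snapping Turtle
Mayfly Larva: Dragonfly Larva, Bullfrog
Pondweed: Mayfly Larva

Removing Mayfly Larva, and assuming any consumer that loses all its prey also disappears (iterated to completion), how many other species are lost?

Remove Mayfly Larva.
Round 1: Dragonfly Larva (all prey gone) → extinct.
Round 2: Pike (all prey gone), Bullfrog (all prey gone), Great Blue Heron (all prey gone), Snapping Turtle (all prey gone) → extinct.
No further losses. Total secondary extinctions: 5.

5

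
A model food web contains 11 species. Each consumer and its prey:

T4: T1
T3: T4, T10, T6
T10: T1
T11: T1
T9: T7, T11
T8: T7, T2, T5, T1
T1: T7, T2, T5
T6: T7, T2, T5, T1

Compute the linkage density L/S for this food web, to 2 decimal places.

There are L = 19 links among S = 11 species.
L/S = 19/11 = 1.7273 ≈ 1.73.

L/S = 1.73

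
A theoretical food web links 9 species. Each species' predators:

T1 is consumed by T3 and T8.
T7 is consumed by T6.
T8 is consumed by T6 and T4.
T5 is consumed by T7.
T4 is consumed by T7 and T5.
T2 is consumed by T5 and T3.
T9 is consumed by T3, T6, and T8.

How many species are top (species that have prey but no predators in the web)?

Top species (has prey, but nothing eats it): T3, T6.
Count: 2.

2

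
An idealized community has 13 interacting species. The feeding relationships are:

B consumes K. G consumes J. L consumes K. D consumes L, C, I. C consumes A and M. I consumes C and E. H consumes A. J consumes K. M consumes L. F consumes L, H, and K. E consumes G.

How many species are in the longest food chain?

One longest chain: K → J → G → E → I → D.
It has 6 species and 5 links.

6 species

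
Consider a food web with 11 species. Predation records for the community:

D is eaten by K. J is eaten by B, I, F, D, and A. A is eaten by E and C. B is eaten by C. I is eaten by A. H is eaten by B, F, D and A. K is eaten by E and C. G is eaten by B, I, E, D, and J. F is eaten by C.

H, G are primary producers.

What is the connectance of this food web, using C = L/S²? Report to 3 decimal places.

The web has S = 11 species and L = 22 feeding links.
C = L / S² = 22 / 121 = 0.1818 ≈ 0.182.

C = 0.182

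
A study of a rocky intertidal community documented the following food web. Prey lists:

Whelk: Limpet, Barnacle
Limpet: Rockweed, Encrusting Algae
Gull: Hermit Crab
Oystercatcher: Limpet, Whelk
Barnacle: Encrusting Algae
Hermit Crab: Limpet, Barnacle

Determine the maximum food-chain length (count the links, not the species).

One longest chain: Rockweed → Limpet → Whelk → Oystercatcher.
It has 4 species and 3 links.

3 links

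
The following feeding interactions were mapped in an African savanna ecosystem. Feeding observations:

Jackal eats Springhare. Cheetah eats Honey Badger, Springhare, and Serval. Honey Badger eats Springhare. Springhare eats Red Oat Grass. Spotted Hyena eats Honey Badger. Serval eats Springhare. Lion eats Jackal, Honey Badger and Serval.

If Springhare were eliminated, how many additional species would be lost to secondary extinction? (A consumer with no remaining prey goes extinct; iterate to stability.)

Remove Springhare.
Round 1: Serval (all prey gone), Jackal (all prey gone), Honey Badger (all prey gone) → extinct.
Round 2: Spotted Hyena (all prey gone), Lion (all prey gone), Cheetah (all prey gone) → extinct.
No further losses. Total secondary extinctions: 6.

6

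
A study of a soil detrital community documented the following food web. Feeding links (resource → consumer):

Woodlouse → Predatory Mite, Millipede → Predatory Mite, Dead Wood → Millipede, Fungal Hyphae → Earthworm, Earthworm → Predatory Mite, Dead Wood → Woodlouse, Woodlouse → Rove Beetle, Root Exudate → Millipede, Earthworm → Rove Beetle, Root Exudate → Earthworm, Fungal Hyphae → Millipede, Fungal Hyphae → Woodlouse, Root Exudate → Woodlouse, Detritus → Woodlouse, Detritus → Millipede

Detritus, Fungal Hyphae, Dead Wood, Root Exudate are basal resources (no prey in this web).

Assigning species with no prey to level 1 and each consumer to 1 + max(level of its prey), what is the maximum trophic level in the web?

Basal resources (level 1): Detritus, Fungal Hyphae, Dead Wood, Root Exudate.
Detritus → Woodlouse → Predatory Mite gives Predatory Mite level 3.
No species has a prey at level 3, so no species reaches level 4.

3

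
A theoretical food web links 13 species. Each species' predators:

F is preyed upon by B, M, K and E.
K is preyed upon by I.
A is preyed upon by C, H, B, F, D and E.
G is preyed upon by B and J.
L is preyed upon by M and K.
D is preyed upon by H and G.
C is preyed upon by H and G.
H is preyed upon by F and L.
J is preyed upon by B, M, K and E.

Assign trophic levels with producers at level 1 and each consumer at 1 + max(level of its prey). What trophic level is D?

A is a producer → level 1.
D eats A → level 2.

Trophic level 2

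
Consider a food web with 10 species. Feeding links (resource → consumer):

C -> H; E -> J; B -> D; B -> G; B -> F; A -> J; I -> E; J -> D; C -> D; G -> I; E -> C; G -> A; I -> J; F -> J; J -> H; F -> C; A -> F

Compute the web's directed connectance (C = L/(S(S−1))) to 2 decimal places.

C = 0.19

The web has S = 10 species and L = 17 feeding links.
C = L / (S(S−1)) = 17 / 90 = 0.1889 ≈ 0.19.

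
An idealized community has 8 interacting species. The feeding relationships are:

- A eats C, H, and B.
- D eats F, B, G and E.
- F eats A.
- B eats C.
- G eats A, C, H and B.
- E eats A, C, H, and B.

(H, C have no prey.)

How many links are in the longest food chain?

One longest chain: C → B → A → F → D.
It has 5 species and 4 links.

4 links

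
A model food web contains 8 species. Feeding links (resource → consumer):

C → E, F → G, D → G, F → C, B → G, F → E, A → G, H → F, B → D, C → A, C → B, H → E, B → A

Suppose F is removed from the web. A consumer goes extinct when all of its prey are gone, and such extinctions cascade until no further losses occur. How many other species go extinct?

5

Remove F.
Round 1: C (all prey gone) → extinct.
Round 2: B (all prey gone) → extinct.
Round 3: D (all prey gone), A (all prey gone) → extinct.
Round 4: G (all prey gone) → extinct.
No further losses. Total secondary extinctions: 5.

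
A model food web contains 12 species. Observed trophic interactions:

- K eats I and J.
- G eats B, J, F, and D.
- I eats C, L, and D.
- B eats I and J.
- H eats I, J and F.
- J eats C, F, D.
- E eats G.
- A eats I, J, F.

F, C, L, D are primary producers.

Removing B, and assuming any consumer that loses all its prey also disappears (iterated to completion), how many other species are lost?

Remove B.
Every predator of it retains at least one other prey: G still has F, D, J.
No consumer loses all prey, so no secondary extinctions occur.

0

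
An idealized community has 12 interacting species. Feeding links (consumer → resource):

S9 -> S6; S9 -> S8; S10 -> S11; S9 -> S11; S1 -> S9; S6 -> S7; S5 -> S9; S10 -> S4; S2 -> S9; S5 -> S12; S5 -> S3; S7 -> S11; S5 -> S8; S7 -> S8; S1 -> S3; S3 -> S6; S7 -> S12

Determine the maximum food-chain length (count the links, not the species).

One longest chain: S11 → S7 → S6 → S9 → S1.
It has 5 species and 4 links.

4 links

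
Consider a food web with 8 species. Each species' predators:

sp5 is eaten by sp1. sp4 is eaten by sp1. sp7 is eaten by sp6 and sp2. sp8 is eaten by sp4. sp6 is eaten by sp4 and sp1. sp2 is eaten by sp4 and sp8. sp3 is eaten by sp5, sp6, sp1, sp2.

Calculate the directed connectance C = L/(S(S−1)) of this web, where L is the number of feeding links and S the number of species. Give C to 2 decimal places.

The web has S = 8 species and L = 13 feeding links.
C = L / (S(S−1)) = 13 / 56 = 0.2321 ≈ 0.23.

C = 0.23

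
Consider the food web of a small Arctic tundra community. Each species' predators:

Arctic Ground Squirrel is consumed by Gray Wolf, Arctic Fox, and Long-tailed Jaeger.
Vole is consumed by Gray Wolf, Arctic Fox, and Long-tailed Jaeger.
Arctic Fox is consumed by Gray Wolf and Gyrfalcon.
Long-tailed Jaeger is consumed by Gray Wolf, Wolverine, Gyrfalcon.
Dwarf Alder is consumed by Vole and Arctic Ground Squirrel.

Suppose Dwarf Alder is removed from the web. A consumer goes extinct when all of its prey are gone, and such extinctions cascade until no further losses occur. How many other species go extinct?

7

Remove Dwarf Alder.
Round 1: Vole (all prey gone), Arctic Ground Squirrel (all prey gone) → extinct.
Round 2: Long-tailed Jaeger (all prey gone), Arctic Fox (all prey gone) → extinct.
Round 3: Wolverine (all prey gone), Gyrfalcon (all prey gone), Gray Wolf (all prey gone) → extinct.
No further losses. Total secondary extinctions: 7.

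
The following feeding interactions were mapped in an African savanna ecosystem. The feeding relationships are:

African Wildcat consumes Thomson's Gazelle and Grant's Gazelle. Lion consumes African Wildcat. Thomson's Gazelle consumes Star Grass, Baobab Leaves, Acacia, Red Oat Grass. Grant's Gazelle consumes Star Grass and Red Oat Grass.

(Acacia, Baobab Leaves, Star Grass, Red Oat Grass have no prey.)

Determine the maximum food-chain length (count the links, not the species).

3 links

One longest chain: Acacia → Thomson's Gazelle → African Wildcat → Lion.
It has 4 species and 3 links.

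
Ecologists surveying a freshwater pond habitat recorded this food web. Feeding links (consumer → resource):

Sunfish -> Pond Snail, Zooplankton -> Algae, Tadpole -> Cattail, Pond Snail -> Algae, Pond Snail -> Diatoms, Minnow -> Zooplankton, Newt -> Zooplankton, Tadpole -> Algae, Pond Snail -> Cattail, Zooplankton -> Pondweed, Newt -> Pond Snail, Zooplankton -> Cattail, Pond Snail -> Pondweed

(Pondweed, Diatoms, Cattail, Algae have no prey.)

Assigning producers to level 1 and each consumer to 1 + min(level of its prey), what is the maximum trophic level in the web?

3

Producers (level 1): Pondweed, Diatoms, Cattail, Algae.
Following each consumer down to its lowest-level prey: Pondweed → Zooplankton → Minnow (levels 1 through 3).
All prey of Minnow (Zooplankton 2) are at level 2 or above, so Minnow is at level 1 + 2 = 3.
Every consumer has at least one prey at level 2 or below, so none exceeds level 3.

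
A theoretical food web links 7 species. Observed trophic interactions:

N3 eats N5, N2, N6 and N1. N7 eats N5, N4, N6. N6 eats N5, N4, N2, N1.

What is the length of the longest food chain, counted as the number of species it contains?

One longest chain: N5 → N6 → N3.
It has 3 species and 2 links.

3 species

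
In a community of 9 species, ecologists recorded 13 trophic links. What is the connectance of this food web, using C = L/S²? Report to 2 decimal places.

C = 0.16

The web has S = 9 species and L = 13 feeding links.
C = L / S² = 13 / 81 = 0.1605 ≈ 0.16.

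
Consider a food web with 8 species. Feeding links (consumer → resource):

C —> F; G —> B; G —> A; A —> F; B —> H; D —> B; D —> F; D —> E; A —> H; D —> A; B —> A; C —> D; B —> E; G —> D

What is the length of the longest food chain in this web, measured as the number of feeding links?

One longest chain: H → A → B → D → G.
It has 5 species and 4 links.

4 links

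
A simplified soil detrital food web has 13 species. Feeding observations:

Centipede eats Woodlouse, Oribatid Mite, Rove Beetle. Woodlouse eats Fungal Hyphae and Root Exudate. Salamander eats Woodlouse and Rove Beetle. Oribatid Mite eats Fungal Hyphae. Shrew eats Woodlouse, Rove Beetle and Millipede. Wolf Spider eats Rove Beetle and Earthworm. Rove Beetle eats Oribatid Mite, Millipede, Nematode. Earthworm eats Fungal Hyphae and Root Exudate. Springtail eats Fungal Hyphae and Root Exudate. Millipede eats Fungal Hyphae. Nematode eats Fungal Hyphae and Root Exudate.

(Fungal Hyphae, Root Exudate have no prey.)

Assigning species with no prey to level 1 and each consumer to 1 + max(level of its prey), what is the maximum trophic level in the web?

Basal resources (level 1): Fungal Hyphae, Root Exudate.
Fungal Hyphae → Nematode → Rove Beetle → Centipede gives Centipede level 4.
No species has a prey at level 4, so no species reaches level 5.

4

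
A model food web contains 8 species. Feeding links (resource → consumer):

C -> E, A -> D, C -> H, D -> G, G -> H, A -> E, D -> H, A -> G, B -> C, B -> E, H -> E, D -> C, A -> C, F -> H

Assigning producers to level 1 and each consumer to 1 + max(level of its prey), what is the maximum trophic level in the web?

5

Producers (level 1): F, A, B.
A → D → C → H → E gives E level 5.
No species has a prey at level 5, so no species reaches level 6.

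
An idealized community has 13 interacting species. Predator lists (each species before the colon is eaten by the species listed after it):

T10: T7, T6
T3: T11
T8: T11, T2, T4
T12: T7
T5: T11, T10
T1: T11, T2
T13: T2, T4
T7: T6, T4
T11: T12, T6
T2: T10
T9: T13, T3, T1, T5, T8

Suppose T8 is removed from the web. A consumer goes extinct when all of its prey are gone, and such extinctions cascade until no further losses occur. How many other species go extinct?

Remove T8.
Every predator of it retains at least one other prey: T11 still has T3, T1, T5; T2 still has T13, T1; T4 still has T13, T7.
No consumer loses all prey, so no secondary extinctions occur.

0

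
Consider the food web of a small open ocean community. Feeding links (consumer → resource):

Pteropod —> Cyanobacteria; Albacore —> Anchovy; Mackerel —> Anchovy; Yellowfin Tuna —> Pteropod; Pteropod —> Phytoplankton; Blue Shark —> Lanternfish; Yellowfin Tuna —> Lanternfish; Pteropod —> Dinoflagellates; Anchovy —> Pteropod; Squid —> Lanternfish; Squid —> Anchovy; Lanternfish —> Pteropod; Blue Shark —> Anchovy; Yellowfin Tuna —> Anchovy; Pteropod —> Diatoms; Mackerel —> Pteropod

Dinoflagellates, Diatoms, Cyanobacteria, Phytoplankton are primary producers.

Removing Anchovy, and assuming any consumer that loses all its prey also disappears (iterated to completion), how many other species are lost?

1

Remove Anchovy.
Round 1: Albacore (all prey gone) → extinct.
No further losses. Total secondary extinctions: 1.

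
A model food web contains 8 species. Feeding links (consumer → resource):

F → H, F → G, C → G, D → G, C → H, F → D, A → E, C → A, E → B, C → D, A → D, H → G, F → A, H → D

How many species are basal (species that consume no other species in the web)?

Basal species (no prey listed): B, G.
Count: 2.

2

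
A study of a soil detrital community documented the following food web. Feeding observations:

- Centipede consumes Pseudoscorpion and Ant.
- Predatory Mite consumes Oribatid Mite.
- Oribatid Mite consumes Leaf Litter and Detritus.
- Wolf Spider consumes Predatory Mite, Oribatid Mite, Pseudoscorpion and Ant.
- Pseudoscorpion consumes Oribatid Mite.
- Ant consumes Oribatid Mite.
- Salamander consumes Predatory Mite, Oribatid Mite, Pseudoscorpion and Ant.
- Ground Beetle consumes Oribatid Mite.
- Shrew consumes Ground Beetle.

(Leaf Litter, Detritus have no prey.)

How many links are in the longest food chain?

3 links

One longest chain: Leaf Litter → Oribatid Mite → Predatory Mite → Wolf Spider.
It has 4 species and 3 links.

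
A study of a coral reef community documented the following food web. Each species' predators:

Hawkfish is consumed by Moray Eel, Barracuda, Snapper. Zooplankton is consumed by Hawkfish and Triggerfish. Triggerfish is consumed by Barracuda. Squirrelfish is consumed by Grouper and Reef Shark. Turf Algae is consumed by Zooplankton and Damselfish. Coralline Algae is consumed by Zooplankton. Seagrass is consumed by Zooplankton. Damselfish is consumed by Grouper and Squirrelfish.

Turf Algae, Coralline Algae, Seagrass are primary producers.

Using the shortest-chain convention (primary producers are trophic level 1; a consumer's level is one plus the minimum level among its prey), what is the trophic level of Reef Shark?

Trophic level 4

Turf Algae is a producer → level 1.
Damselfish eats Turf Algae → level 2.
Squirrelfish eats Damselfish → level 3.
Reef Shark eats Squirrelfish → level 4.
No prey of Reef Shark is below level 3, so 4 is the minimum.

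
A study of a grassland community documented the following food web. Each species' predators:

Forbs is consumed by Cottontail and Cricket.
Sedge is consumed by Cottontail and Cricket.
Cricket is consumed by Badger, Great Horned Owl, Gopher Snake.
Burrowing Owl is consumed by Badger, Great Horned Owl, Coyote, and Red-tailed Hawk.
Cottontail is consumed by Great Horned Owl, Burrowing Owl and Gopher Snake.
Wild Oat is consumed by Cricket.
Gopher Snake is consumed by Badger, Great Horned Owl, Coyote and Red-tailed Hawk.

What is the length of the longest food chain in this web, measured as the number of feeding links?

3 links

One longest chain: Sedge → Cottontail → Burrowing Owl → Red-tailed Hawk.
It has 4 species and 3 links.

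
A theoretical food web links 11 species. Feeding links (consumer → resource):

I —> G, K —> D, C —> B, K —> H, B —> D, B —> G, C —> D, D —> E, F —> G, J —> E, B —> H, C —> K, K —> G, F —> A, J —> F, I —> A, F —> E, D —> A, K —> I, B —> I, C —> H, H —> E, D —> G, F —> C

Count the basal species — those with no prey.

3

Basal species (no prey listed): G, E, A.
Count: 3.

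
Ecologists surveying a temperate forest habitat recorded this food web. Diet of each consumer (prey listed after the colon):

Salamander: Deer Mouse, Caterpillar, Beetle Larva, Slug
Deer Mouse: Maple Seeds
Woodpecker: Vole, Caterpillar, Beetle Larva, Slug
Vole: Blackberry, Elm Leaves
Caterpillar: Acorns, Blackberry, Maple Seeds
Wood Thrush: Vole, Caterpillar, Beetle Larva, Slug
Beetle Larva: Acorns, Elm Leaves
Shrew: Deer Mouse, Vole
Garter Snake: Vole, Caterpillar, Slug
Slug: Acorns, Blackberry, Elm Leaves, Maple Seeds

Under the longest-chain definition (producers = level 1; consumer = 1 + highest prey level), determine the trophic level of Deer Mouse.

Maple Seeds is a producer → level 1.
Deer Mouse eats Maple Seeds → level 2.

Trophic level 2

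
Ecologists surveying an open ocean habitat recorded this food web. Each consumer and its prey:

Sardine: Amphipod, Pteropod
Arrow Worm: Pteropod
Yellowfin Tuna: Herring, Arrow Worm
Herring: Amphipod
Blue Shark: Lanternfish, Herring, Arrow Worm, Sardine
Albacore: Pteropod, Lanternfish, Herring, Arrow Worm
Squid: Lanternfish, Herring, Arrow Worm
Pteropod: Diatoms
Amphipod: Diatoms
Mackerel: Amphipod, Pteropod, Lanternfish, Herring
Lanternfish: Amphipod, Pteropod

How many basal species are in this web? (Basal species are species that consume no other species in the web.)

1

Basal species (no prey listed): Diatoms.
Count: 1.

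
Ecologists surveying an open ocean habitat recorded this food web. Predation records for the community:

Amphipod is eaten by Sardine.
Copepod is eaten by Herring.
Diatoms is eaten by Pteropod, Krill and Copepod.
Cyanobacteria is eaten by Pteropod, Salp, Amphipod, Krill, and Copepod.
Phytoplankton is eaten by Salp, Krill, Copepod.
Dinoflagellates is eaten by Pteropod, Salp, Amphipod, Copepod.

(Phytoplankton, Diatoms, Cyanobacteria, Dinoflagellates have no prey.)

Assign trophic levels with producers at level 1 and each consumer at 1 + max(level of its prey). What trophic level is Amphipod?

Cyanobacteria is a producer → level 1.
Amphipod eats Cyanobacteria (level 1); other prey at levels: Dinoflagellates 1 → level 2.

Trophic level 2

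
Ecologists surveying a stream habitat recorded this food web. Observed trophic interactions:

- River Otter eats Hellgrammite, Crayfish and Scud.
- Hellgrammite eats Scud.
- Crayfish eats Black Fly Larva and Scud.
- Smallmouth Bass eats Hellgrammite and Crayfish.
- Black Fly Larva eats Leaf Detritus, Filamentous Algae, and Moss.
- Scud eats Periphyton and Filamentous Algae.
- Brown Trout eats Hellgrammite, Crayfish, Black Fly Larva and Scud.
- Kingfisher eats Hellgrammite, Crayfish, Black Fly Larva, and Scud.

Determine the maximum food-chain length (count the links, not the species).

One longest chain: Filamentous Algae → Black Fly Larva → Crayfish → Brown Trout.
It has 4 species and 3 links.

3 links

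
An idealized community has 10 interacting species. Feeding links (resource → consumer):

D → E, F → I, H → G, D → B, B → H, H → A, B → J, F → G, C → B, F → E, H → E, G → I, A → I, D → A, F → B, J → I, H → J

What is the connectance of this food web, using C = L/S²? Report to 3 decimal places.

C = 0.170

The web has S = 10 species and L = 17 feeding links.
C = L / S² = 17 / 100 = 0.1700 ≈ 0.170.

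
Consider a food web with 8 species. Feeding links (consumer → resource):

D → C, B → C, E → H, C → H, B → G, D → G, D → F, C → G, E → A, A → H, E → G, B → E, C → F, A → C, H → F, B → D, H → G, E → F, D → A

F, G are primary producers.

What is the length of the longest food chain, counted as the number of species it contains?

6 species

One longest chain: F → H → C → A → D → B.
It has 6 species and 5 links.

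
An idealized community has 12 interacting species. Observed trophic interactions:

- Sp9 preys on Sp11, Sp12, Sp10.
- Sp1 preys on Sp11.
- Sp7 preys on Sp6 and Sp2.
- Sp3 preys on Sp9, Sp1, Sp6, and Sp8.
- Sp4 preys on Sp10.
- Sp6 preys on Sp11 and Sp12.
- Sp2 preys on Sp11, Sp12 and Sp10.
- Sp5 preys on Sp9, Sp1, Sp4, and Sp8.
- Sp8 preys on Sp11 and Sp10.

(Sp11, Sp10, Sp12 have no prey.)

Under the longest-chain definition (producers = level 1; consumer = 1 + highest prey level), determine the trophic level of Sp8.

Trophic level 2

Sp11 is a producer → level 1.
Sp8 eats Sp11 (level 1); other prey at levels: Sp10 1 → level 2.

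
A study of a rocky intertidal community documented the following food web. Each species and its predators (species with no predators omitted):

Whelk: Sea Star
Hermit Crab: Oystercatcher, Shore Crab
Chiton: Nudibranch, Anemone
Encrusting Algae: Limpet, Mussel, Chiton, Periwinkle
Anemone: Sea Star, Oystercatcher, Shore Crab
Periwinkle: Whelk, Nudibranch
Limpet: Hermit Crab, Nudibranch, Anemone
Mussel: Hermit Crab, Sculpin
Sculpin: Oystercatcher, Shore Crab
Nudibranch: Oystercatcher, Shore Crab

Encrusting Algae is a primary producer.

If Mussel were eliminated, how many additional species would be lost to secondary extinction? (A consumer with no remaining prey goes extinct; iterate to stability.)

Remove Mussel.
Round 1: Sculpin (all prey gone) → extinct.
No further losses. Total secondary extinctions: 1.

1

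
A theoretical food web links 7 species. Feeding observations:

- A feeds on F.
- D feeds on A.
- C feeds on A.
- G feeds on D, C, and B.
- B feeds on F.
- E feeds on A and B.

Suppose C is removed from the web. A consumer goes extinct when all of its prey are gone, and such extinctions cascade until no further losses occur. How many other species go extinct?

Remove C.
Every predator of it retains at least one other prey: G still has B, D.
No consumer loses all prey, so no secondary extinctions occur.

0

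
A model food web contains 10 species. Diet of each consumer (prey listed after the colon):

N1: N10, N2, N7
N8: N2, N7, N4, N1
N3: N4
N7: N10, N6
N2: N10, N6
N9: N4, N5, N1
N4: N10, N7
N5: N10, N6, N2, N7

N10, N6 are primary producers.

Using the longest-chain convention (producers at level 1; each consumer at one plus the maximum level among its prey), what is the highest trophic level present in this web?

Producers (level 1): N10, N6.
N10 → N7 → N4 → N9 gives N9 level 4.
No species has a prey at level 4, so no species reaches level 5.

4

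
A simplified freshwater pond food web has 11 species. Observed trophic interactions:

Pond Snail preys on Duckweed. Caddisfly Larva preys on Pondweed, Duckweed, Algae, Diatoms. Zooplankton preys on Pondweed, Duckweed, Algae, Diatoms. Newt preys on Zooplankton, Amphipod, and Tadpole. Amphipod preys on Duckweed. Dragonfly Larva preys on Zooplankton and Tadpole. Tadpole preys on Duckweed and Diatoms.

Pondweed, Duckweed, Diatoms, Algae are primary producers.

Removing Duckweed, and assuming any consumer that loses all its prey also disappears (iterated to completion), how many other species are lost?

Remove Duckweed.
Round 1: Pond Snail (all prey gone), Amphipod (all prey gone) → extinct.
No further losses. Total secondary extinctions: 2.

2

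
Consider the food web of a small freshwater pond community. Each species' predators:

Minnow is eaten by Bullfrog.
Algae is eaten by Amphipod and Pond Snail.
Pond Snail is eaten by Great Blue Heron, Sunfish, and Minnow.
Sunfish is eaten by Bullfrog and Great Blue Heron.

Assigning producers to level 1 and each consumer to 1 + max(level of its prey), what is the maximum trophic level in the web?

4

Producers (level 1): Algae.
Algae → Pond Snail → Sunfish → Great Blue Heron gives Great Blue Heron level 4.
No species has a prey at level 4, so no species reaches level 5.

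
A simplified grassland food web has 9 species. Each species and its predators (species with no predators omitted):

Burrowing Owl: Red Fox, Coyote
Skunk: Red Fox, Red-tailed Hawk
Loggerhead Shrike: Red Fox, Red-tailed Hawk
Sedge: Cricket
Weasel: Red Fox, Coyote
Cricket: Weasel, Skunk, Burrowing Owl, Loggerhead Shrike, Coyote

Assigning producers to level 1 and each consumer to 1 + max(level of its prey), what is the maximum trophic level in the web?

4

Producers (level 1): Sedge.
Sedge → Cricket → Skunk → Red-tailed Hawk gives Red-tailed Hawk level 4.
No species has a prey at level 4, so no species reaches level 5.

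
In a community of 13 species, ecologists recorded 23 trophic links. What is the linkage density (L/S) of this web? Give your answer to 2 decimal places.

There are L = 23 links among S = 13 species.
L/S = 23/13 = 1.7692 ≈ 1.77.

L/S = 1.77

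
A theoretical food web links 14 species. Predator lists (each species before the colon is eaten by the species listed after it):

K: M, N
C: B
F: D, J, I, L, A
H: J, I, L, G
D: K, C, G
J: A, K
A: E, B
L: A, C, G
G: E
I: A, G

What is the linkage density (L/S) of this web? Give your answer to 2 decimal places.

L/S = 1.79

There are L = 25 links among S = 14 species.
L/S = 25/14 = 1.7857 ≈ 1.79.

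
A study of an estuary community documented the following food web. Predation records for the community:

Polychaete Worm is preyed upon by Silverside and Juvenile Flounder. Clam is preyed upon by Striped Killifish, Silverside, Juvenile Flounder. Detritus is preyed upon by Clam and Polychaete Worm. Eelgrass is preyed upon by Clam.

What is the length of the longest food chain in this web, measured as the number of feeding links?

One longest chain: Detritus → Clam → Striped Killifish.
It has 3 species and 2 links.

2 links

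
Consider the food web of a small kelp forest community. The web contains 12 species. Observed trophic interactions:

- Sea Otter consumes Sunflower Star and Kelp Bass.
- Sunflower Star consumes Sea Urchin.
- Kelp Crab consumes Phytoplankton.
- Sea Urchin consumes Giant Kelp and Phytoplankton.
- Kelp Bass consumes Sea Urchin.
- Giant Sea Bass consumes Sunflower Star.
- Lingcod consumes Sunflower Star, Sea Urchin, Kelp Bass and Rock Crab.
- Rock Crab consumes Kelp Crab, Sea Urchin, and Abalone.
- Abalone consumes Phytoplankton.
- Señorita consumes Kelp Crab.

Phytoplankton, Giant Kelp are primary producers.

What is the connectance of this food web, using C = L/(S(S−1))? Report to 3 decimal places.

The web has S = 12 species and L = 17 feeding links.
C = L / (S(S−1)) = 17 / 132 = 0.1288 ≈ 0.129.

C = 0.129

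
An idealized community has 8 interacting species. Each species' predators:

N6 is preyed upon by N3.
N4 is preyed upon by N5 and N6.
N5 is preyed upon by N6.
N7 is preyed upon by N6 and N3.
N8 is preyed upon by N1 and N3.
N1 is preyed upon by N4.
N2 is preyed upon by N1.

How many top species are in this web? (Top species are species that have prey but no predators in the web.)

Top species (has prey, but nothing eats it): N3.
Count: 1.

1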